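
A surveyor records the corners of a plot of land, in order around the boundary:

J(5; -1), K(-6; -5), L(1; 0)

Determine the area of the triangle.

13.5

Σ = (-31) + (5) + (-1) = -27
Area = |Σ|/2 = 13.5.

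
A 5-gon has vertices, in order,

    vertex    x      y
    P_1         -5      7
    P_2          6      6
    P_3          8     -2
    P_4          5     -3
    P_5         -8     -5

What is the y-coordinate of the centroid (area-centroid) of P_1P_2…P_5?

Apply the surveyor's formula. First the cross-terms c_i = x_i·y_{i+1} − x_{i+1}·y_i:
  -72, -60, -14, -49, -81  ⇒  2A = -276, A = -138.
Then Σ (y_i + y_{i+1})·c_i = -876, so ȳ = -876 / (6·(-138)) = 73/69.

73/69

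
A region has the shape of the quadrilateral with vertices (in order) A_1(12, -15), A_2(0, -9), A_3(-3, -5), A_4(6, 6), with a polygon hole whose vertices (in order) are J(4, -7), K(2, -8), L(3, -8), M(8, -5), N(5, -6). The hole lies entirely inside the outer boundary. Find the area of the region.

140

Outer boundary:
Σ = (-108) + (-27) + (12) + (-162) = -285
Area = |Σ|/2 = 142.5.
Hole:
Apply Gauss's area formula: 2A = Σ (x_i·y_{i+1} − x_{i+1}·y_i), indices taken mod 5.
Cross-terms: -18, 8, 49, -23, -11  ⇒  Σ = 5
Area = |Σ|/2 = 2.5.
Net area = 142.5 − 2.5 = 140.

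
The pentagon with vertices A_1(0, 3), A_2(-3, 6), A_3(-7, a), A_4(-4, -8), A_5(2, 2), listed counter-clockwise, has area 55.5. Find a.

-10

Write out the shoelace sum; only the two edges meeting at A_3 involve a:
2·Area = [((-3)·a − (-7)·6) + ((-7)·(-8) − (-4)·a)] + 23
       = 1·a + 121 = 111
⇒ a = -10.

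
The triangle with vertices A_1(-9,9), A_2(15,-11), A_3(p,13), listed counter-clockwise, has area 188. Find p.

The doubled signed area Σ (x_i y_{i+1} − x_{i+1} y_i) is linear in p.
With p=0 it equals 276; the coefficient of p is 20 (from the two edges through A_3).
So 20·p + 276 = 2·188 = 376 ⇒ p = 5.

5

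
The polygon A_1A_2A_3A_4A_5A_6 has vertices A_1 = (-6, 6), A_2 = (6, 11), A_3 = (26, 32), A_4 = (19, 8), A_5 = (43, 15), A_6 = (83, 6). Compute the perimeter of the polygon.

222

|A_1A_2| = √((12)² + (5)²) = √169 = 13
|A_2A_3| = √((20)² + (21)²) = √841 = 29
|A_3A_4| = √((-7)² + (-24)²) = √625 = 25
|A_4A_5| = √((24)² + (7)²) = √625 = 25
|A_5A_6| = √((40)² + (-9)²) = √1681 = 41
|A_6A_1| = √((-89)² + (0)²) = √7921 = 89
Perimeter = 13 + 29 + 25 + 25 + 41 + 89 = 222.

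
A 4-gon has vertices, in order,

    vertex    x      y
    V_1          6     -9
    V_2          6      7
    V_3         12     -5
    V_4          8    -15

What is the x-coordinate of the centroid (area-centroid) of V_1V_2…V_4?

862/105

Apply the shoelace (surveyor's) formula. First the cross-terms c_i = x_i·y_{i+1} − x_{i+1}·y_i:
  96, -114, -140, 18  ⇒  2A = -140, A = -70.
Then Σ (x_i + x_{i+1})·c_i = -3448, so x̄ = -3448 / (6·(-70)) = 862/105.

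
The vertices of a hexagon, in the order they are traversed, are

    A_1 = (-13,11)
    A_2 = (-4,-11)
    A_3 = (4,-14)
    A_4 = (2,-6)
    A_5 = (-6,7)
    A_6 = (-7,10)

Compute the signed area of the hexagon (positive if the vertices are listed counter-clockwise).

155.5

Σ = (187) + (100) + (4) + (-22) + (-11) + (53) = 311
Signed area = Σ/2 = 155.5 (positive ⇒ counter-clockwise traversal).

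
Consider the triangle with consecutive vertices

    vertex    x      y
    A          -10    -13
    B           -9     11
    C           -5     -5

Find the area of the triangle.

56

Apply the shoelace (surveyor's) formula: 2A = Σ (x_i·y_{i+1} − x_{i+1}·y_i), indices taken mod 3.
Cross-terms: -227, 100, 15  ⇒  Σ = -112
Area = |Σ|/2 = 56.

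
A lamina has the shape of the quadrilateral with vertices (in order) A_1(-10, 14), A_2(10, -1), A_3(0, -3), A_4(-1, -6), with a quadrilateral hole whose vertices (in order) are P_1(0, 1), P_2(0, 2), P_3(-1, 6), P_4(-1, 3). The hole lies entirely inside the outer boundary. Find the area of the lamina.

116.5

Outer boundary:
Σ = (-130) + (-30) + (-3) + (-74) = -237
Area = |Σ|/2 = 118.5.
Hole:
Apply the shoelace (surveyor's) formula: 2A = Σ (x_i·y_{i+1} − x_{i+1}·y_i), indices taken mod 4.
Σ = (0) + (2) + (3) + (-1) = 4
Area = |Σ|/2 = 2.
Net area = 118.5 − 2 = 116.5.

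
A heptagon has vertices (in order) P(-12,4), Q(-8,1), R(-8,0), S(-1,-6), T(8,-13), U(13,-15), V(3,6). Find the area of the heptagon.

196.5

Apply the shoelace formula: 2A = Σ (x_i·y_{i+1} − x_{i+1}·y_i), indices taken mod 7.
Cross-terms: 20, 8, 48, 61, 49, 123, 84  ⇒  Σ = 393
Area = |Σ|/2 = 196.5.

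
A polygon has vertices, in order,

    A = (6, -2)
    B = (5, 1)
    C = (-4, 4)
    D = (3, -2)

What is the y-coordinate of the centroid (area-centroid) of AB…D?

Apply the shoelace formula. First the cross-terms c_i = x_i·y_{i+1} − x_{i+1}·y_i:
  16, 24, -4, 6  ⇒  2A = 42, A = 21.
Then Σ (y_i + y_{i+1})·c_i = 72, so ȳ = 72 / (6·21) = 4/7.

4/7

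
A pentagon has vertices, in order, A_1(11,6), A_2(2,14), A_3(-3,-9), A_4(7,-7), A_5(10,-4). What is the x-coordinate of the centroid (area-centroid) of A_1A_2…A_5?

Apply the shoelace formula. First the cross-terms c_i = x_i·y_{i+1} − x_{i+1}·y_i:
  142, 24, 84, 42, 104  ⇒  2A = 396, A = 198.
Then Σ (x_i + x_{i+1})·c_i = 5056, so x̄ = 5056 / (6·198) = 1264/297.

1264/297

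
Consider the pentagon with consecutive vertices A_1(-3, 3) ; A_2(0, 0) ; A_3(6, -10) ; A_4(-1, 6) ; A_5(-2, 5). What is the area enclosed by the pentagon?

Apply Gauss's area formula: 2A = Σ (x_i·y_{i+1} − x_{i+1}·y_i), indices taken mod 5.
Cross-terms: 0, 0, 26, 7, 9  ⇒  Σ = 42
Area = |Σ|/2 = 21.

21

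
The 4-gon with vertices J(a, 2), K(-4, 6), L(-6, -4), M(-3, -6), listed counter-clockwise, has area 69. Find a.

The doubled signed area Σ (x_i y_{i+1} − x_{i+1} y_i) is linear in a.
With a=0 it equals 78; the coefficient of a is 12 (from the two edges through J).
So 12·a + 78 = 2·69 = 138 ⇒ a = 5.

5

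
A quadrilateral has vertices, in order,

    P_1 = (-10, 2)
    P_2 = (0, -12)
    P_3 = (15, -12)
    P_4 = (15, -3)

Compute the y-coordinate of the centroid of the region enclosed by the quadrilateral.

-503/87

Apply the shoelace (surveyor's) formula. First the cross-terms c_i = x_i·y_{i+1} − x_{i+1}·y_i:
  120, 180, 135, 0  ⇒  2A = 435, A = 217.5.
Then Σ (y_i + y_{i+1})·c_i = -7545, so ȳ = -7545 / (6·217.5) = -503/87.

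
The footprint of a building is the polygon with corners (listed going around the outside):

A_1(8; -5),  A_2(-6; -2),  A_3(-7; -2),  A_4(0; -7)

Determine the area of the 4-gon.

Apply the shoelace formula: 2A = Σ (x_i·y_{i+1} − x_{i+1}·y_i), indices taken mod 4.
Σ = (-46) + (-2) + (49) + (56) = 57
Area = |Σ|/2 = 28.5.

28.5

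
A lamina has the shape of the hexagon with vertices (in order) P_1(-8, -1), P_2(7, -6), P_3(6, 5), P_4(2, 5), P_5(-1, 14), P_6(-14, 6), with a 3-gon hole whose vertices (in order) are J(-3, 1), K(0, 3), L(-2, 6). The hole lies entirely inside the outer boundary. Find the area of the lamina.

209

Outer boundary:
P_1→P_2: (-8)(-6) − (7)(-1) = 55
P_2→P_3: (7)(5) − (6)(-6) = 71
P_3→P_4: (6)(5) − (2)(5) = 20
P_4→P_5: (2)(14) − (-1)(5) = 33
P_5→P_6: (-1)(6) − (-14)(14) = 190
P_6→P_1: (-14)(-1) − (-8)(6) = 62
Σ = 431
Area = |Σ|/2 = 215.5.
Hole:
Σ = (-9) + (6) + (16) = 13
Area = |Σ|/2 = 6.5.
Net area = 215.5 − 6.5 = 209.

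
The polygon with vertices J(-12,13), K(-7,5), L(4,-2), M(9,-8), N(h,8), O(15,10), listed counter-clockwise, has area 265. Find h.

14

Write out the shoelace sum; only the two edges meeting at N involve h:
2·Area = [(9·8 − h·(-8)) + (h·10 − 15·8)] + 326
       = 18·h + 278 = 530
⇒ h = 14.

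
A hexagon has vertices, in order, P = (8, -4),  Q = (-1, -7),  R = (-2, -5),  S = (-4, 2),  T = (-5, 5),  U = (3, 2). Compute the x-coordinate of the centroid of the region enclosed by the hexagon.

Apply the surveyor's formula. First the cross-terms c_i = x_i·y_{i+1} − x_{i+1}·y_i:
  -60, -9, -24, -10, -25, -28  ⇒  2A = -156, A = -78.
Then Σ (x_i + x_{i+1})·c_i = -417, so x̄ = -417 / (6·(-78)) = 139/156.

139/156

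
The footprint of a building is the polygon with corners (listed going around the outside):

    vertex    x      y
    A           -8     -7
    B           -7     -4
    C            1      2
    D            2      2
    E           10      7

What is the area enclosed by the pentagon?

Apply the shoelace (surveyor's) formula: 2A = Σ (x_i·y_{i+1} − x_{i+1}·y_i), indices taken mod 5.
Cross-terms: -17, -10, -2, -6, -14  ⇒  Σ = -49
Area = |Σ|/2 = 24.5.

24.5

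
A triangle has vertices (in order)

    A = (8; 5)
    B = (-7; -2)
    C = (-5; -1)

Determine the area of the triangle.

A→B: (8)(-2) − (-7)(5) = 19
B→C: (-7)(-1) − (-5)(-2) = -3
C→A: (-5)(5) − (8)(-1) = -17
Σ = -1
Area = |Σ|/2 = 0.5.

0.5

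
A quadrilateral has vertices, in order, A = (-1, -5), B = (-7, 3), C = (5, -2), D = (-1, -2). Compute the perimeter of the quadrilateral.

32

|AB| = √((-6)² + (8)²) = √100 = 10
|BC| = √((12)² + (-5)²) = √169 = 13
|CD| = √((-6)² + (0)²) = √36 = 6
|DA| = √((0)² + (-3)²) = √9 = 3
Perimeter = 10 + 13 + 6 + 3 = 32.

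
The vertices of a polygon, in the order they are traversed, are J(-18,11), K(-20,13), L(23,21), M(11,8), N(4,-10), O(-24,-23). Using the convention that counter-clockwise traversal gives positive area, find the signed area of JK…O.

-966

Σ = (-14) + (-719) + (-47) + (-142) + (-332) + (-678) = -1932
Signed area = Σ/2 = -966 (negative ⇒ clockwise traversal).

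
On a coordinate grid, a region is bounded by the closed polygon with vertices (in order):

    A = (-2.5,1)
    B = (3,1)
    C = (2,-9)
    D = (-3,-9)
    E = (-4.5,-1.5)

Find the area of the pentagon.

61.875

Σ = (-5.5) + (-29) + (-45) + (-36) + (-8.25) = -123.75
Area = |Σ|/2 = 61.875.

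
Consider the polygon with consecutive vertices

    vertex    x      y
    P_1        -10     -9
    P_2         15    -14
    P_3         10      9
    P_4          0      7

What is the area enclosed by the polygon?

345

Apply the shoelace formula: 2A = Σ (x_i·y_{i+1} − x_{i+1}·y_i), indices taken mod 4.
P_1→P_2: (-10)(-14) − (15)(-9) = 275
P_2→P_3: (15)(9) − (10)(-14) = 275
P_3→P_4: (10)(7) − (0)(9) = 70
P_4→P_1: (0)(-9) − (-10)(7) = 70
Σ = 690
Area = |Σ|/2 = 345.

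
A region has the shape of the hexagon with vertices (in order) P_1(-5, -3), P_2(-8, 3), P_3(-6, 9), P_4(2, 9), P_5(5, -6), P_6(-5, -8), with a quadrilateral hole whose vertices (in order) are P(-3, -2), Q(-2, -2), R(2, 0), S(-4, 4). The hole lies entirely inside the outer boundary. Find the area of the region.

141.5

Outer boundary:
Σ = (-39) + (-54) + (-72) + (-57) + (-70) + (-25) = -317
Area = |Σ|/2 = 158.5.
Hole:
P→Q: (-3)(-2) − (-2)(-2) = 2
Q→R: (-2)(0) − (2)(-2) = 4
R→S: (2)(4) − (-4)(0) = 8
S→P: (-4)(-2) − (-3)(4) = 20
Σ = 34
Area = |Σ|/2 = 17.
Net area = 158.5 − 17 = 141.5.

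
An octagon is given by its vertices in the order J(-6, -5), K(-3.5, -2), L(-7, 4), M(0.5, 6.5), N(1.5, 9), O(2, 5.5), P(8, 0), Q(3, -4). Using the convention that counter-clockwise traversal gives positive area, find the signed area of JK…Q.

-105.5

Apply the surveyor's formula: 2A = Σ (x_i·y_{i+1} − x_{i+1}·y_i), indices taken mod 8.
Σ = (-5.5) + (-28) + (-47.5) + (-5.25) + (-9.75) + (-44) + (-32) + (-39) = -211
Signed area = Σ/2 = -105.5 (negative ⇒ clockwise traversal).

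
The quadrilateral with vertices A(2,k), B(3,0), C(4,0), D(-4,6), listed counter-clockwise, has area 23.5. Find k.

-5

Write out the shoelace sum; only the two edges meeting at A involve k:
2·Area = [((-4)·k − 2·6) + (2·0 − 3·k)] + 24
       = -7·k + 12 = 47
⇒ k = -5.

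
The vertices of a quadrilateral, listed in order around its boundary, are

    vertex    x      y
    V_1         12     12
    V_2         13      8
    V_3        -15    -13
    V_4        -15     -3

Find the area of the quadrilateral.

201.5

Apply Gauss's area formula: 2A = Σ (x_i·y_{i+1} − x_{i+1}·y_i), indices taken mod 4.
Σ = (-60) + (-49) + (-150) + (-144) = -403
Area = |Σ|/2 = 201.5.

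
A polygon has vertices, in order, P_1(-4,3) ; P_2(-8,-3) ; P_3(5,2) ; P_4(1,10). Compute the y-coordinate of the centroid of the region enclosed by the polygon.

Apply the shoelace formula. First the cross-terms c_i = x_i·y_{i+1} − x_{i+1}·y_i:
  36, -1, 48, 43  ⇒  2A = 126, A = 63.
Then Σ (y_i + y_{i+1})·c_i = 1136, so ȳ = 1136 / (6·63) = 568/189.

568/189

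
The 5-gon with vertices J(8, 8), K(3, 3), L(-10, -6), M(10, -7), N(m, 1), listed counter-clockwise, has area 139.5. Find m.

The doubled signed area Σ (x_i y_{i+1} − x_{i+1} y_i) is linear in m.
With m=0 it equals 144; the coefficient of m is 15 (from the two edges through N).
So 15·m + 144 = 2·139.5 = 279 ⇒ m = 9.

9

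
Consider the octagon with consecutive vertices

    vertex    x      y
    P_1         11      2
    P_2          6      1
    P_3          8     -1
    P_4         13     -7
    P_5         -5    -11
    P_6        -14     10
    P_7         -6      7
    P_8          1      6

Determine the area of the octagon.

Apply the shoelace formula: 2A = Σ (x_i·y_{i+1} − x_{i+1}·y_i), indices taken mod 8.
Cross-terms: -1, -14, -43, -178, -204, -38, -43, -64  ⇒  Σ = -585
Area = |Σ|/2 = 292.5.

292.5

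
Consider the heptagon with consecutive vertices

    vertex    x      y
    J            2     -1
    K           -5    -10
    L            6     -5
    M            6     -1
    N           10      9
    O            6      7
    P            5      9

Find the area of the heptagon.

Apply the shoelace formula: 2A = Σ (x_i·y_{i+1} − x_{i+1}·y_i), indices taken mod 7.
Σ = (-25) + (85) + (24) + (64) + (16) + (19) + (-23) = 160
Area = |Σ|/2 = 80.

80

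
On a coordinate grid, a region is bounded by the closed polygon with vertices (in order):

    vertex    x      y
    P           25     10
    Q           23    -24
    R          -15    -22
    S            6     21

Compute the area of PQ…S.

P→Q: (25)(-24) − (23)(10) = -830
Q→R: (23)(-22) − (-15)(-24) = -866
R→S: (-15)(21) − (6)(-22) = -183
S→P: (6)(10) − (25)(21) = -465
Σ = -2344
Area = |Σ|/2 = 1172.

1172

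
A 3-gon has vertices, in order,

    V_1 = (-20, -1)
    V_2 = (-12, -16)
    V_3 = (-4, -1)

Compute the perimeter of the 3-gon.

50

|V_1V_2| = √((8)² + (-15)²) = √289 = 17
|V_2V_3| = √((8)² + (15)²) = √289 = 17
|V_3V_1| = √((-16)² + (0)²) = √256 = 16
Perimeter = 17 + 17 + 16 = 50.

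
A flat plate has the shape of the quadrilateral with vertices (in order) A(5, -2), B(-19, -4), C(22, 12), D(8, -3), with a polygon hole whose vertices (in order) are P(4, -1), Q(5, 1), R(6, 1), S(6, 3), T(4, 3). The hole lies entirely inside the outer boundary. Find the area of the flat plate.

175.5

Outer boundary:
Cross-terms: -58, -140, -162, -1  ⇒  Σ = -361
Area = |Σ|/2 = 180.5.
Hole:
Apply the shoelace formula: 2A = Σ (x_i·y_{i+1} − x_{i+1}·y_i), indices taken mod 5.
Cross-terms: 9, -1, 12, 6, -16  ⇒  Σ = 10
Area = |Σ|/2 = 5.
Net area = 180.5 − 5 = 175.5.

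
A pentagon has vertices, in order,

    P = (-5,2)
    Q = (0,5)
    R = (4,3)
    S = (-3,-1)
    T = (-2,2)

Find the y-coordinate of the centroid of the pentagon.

Apply Gauss's area formula. First the cross-terms c_i = x_i·y_{i+1} − x_{i+1}·y_i:
  -25, -20, 5, -8, 6  ⇒  2A = -42, A = -21.
Then Σ (y_i + y_{i+1})·c_i = -309, so ȳ = -309 / (6·(-21)) = 103/42.

103/42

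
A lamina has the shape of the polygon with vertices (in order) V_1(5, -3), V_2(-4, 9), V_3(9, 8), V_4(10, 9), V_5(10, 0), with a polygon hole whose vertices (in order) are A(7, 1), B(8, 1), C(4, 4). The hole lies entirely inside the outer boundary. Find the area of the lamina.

98

Outer boundary:
Apply the surveyor's formula: 2A = Σ (x_i·y_{i+1} − x_{i+1}·y_i), indices taken mod 5.
Cross-terms: 33, -113, 1, -90, -30  ⇒  Σ = -199
Area = |Σ|/2 = 99.5.
Hole:
Apply Gauss's area formula: 2A = Σ (x_i·y_{i+1} − x_{i+1}·y_i), indices taken mod 3.
Σ = (-1) + (28) + (-24) = 3
Area = |Σ|/2 = 1.5.
Net area = 99.5 − 1.5 = 98.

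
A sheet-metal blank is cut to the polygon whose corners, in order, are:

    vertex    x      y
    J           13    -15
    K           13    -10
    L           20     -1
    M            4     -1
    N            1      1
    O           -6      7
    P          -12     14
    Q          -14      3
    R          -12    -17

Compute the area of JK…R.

544.5

Σ = (65) + (187) + (-16) + (5) + (13) + (0) + (160) + (274) + (401) = 1089
Area = |Σ|/2 = 544.5.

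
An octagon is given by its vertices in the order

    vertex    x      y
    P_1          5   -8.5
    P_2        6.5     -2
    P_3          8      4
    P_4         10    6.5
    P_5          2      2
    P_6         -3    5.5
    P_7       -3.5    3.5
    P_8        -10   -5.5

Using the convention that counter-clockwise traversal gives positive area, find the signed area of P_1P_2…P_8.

149.375

Cross-terms: 45.25, 42, 12, 7, 17, 8.75, 54.25, 112.5  ⇒  Σ = 298.75
Signed area = Σ/2 = 149.375 (positive ⇒ counter-clockwise traversal).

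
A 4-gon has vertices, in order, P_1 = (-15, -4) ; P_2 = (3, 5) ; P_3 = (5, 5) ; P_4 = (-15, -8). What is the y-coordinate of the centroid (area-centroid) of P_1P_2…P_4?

-226/147

Apply the surveyor's formula. First the cross-terms c_i = x_i·y_{i+1} − x_{i+1}·y_i:
  -63, -10, 35, -60  ⇒  2A = -98, A = -49.
Then Σ (y_i + y_{i+1})·c_i = 452, so ȳ = 452 / (6·(-49)) = -226/147.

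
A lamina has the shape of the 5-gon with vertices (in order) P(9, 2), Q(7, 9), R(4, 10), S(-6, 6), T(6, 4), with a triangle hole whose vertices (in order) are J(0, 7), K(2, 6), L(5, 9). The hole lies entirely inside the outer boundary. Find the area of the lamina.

46

Outer boundary:
Cross-terms: 67, 34, 84, -60, -24  ⇒  Σ = 101
Area = |Σ|/2 = 50.5.
Hole:
Apply the shoelace formula: 2A = Σ (x_i·y_{i+1} − x_{i+1}·y_i), indices taken mod 3.
Cross-terms: -14, -12, 35  ⇒  Σ = 9
Area = |Σ|/2 = 4.5.
Net area = 50.5 − 4.5 = 46.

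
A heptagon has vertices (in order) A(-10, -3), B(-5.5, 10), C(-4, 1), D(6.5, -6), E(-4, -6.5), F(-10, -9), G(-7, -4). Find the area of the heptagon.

Apply the shoelace (surveyor's) formula: 2A = Σ (x_i·y_{i+1} − x_{i+1}·y_i), indices taken mod 7.
Σ = (-116.5) + (34.5) + (17.5) + (-66.25) + (-29) + (-23) + (-19) = -201.75
Area = |Σ|/2 = 100.875.

100.875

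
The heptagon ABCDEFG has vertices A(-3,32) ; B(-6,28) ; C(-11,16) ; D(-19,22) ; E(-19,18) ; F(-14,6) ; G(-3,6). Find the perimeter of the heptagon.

|AB| = √((-3)² + (-4)²) = √25 = 5
|BC| = √((-5)² + (-12)²) = √169 = 13
|CD| = √((-8)² + (6)²) = √100 = 10
|DE| = √((0)² + (-4)²) = √16 = 4
|EF| = √((5)² + (-12)²) = √169 = 13
|FG| = √((11)² + (0)²) = √121 = 11
|GA| = √((0)² + (26)²) = √676 = 26
Perimeter = 5 + 13 + 10 + 4 + 13 + 11 + 26 = 82.

82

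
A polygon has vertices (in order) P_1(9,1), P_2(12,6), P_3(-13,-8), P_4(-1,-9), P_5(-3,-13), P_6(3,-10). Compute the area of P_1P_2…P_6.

140.5

Σ = (42) + (-18) + (109) + (-14) + (69) + (93) = 281
Area = |Σ|/2 = 140.5.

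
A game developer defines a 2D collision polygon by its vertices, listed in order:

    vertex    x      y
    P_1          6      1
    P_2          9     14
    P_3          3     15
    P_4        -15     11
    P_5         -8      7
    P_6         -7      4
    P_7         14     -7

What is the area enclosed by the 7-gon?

237.5

Apply the surveyor's formula: 2A = Σ (x_i·y_{i+1} − x_{i+1}·y_i), indices taken mod 7.
P_1→P_2: (6)(14) − (9)(1) = 75
P_2→P_3: (9)(15) − (3)(14) = 93
P_3→P_4: (3)(11) − (-15)(15) = 258
P_4→P_5: (-15)(7) − (-8)(11) = -17
P_5→P_6: (-8)(4) − (-7)(7) = 17
P_6→P_7: (-7)(-7) − (14)(4) = -7
P_7→P_1: (14)(1) − (6)(-7) = 56
Σ = 475
Area = |Σ|/2 = 237.5.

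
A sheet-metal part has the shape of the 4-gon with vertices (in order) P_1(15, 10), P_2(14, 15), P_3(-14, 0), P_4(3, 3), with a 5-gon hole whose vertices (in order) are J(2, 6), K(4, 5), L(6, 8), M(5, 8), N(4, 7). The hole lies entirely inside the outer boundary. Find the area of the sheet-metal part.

114.5

Outer boundary:
Apply the shoelace formula: 2A = Σ (x_i·y_{i+1} − x_{i+1}·y_i), indices taken mod 4.
Cross-terms: 85, 210, -42, -15  ⇒  Σ = 238
Area = |Σ|/2 = 119.
Hole:
Cross-terms: -14, 2, 8, 3, 10  ⇒  Σ = 9
Area = |Σ|/2 = 4.5.
Net area = 119 − 4.5 = 114.5.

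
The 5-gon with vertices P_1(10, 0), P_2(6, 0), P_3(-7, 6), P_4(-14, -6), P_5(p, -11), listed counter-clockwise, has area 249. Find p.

Write out the shoelace sum; only the two edges meeting at P_5 involve p:
2·Area = [((-14)·(-11) − p·(-6)) + (p·0 − 10·(-11))] + 162
       = 6·p + 426 = 498
⇒ p = 12.

12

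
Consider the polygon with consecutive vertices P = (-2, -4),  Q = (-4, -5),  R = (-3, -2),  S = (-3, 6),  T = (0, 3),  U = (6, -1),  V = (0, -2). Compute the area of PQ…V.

40

Cross-terms: -6, -7, -24, -9, -18, -12, -4  ⇒  Σ = -80
Area = |Σ|/2 = 40.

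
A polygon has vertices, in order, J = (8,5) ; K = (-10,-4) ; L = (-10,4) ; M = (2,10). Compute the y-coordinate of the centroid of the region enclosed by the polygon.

53/15

Apply the surveyor's formula. First the cross-terms c_i = x_i·y_{i+1} − x_{i+1}·y_i:
  18, -80, -108, -70  ⇒  2A = -240, A = -120.
Then Σ (y_i + y_{i+1})·c_i = -2544, so ȳ = -2544 / (6·(-120)) = 53/15.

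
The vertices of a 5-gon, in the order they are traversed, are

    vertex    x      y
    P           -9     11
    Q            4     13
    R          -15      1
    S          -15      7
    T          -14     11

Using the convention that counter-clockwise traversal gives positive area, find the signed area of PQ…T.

P→Q: (-9)(13) − (4)(11) = -161
Q→R: (4)(1) − (-15)(13) = 199
R→S: (-15)(7) − (-15)(1) = -90
S→T: (-15)(11) − (-14)(7) = -67
T→P: (-14)(11) − (-9)(11) = -55
Σ = -174
Signed area = Σ/2 = -87 (negative ⇒ clockwise traversal).

-87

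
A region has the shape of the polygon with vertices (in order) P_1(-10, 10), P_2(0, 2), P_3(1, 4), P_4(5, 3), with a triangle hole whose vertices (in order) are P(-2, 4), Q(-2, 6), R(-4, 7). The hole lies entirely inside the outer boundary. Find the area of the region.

Outer boundary:
Σ = (-20) + (-2) + (-17) + (80) = 41
Area = |Σ|/2 = 20.5.
Hole:
Apply the shoelace (surveyor's) formula: 2A = Σ (x_i·y_{i+1} − x_{i+1}·y_i), indices taken mod 3.
Σ = (-4) + (10) + (-2) = 4
Area = |Σ|/2 = 2.
Net area = 20.5 − 2 = 18.5.

18.5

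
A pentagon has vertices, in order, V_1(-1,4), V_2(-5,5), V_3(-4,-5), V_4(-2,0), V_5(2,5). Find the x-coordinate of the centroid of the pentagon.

-422/159

Apply Gauss's area formula. First the cross-terms c_i = x_i·y_{i+1} − x_{i+1}·y_i:
  15, 45, -10, -10, 13  ⇒  2A = 53, A = 26.5.
Then Σ (x_i + x_{i+1})·c_i = -422, so x̄ = -422 / (6·26.5) = -422/159.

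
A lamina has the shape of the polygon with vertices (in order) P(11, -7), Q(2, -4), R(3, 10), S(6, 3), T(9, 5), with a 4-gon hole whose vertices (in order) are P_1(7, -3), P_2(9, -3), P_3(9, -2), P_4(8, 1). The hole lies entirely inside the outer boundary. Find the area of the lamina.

Outer boundary:
Σ = (-30) + (32) + (-51) + (3) + (-118) = -164
Area = |Σ|/2 = 82.
Hole:
Apply the surveyor's formula: 2A = Σ (x_i·y_{i+1} − x_{i+1}·y_i), indices taken mod 4.
Σ = (6) + (9) + (25) + (-31) = 9
Area = |Σ|/2 = 4.5.
Net area = 82 − 4.5 = 77.5.

77.5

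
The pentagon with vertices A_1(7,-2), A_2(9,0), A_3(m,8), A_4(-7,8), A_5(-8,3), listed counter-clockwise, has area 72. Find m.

-5

The doubled signed area Σ (x_i y_{i+1} − x_{i+1} y_i) is linear in m.
With m=0 it equals 184; the coefficient of m is 8 (from the two edges through A_3).
So 8·m + 184 = 2·72 = 144 ⇒ m = -5.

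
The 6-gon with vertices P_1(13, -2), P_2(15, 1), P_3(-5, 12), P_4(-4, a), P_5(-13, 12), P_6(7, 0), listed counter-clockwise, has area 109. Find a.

Write out the shoelace sum; only the two edges meeting at P_4 involve a:
2·Area = [((-5)·a − (-4)·12) + ((-4)·12 − (-13)·a)] + 130
       = 8·a + 130 = 218
⇒ a = 11.

11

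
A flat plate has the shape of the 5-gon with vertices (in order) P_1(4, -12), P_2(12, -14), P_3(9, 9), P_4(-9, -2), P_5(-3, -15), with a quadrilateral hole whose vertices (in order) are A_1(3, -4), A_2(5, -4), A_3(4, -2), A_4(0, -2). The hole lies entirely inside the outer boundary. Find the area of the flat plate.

299

Outer boundary:
Apply the surveyor's formula: 2A = Σ (x_i·y_{i+1} − x_{i+1}·y_i), indices taken mod 5.
Cross-terms: 88, 234, 63, 129, 96  ⇒  Σ = 610
Area = |Σ|/2 = 305.
Hole:
Apply Gauss's area formula: 2A = Σ (x_i·y_{i+1} − x_{i+1}·y_i), indices taken mod 4.
Cross-terms: 8, 6, -8, 6  ⇒  Σ = 12
Area = |Σ|/2 = 6.
Net area = 305 − 6 = 299.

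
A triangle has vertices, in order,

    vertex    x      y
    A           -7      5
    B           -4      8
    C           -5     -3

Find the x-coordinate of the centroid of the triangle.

Apply Gauss's area formula. First the cross-terms c_i = x_i·y_{i+1} − x_{i+1}·y_i:
  -36, 52, -46  ⇒  2A = -30, A = -15.
Then Σ (x_i + x_{i+1})·c_i = 480, so x̄ = 480 / (6·(-15)) = -16/3.

-16/3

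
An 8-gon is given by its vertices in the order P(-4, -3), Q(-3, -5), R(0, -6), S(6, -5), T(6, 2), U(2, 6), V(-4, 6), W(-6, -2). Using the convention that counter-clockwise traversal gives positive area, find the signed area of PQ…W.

Cross-terms: 11, 18, 36, 42, 32, 36, 44, 10  ⇒  Σ = 229
Signed area = Σ/2 = 114.5 (positive ⇒ counter-clockwise traversal).

114.5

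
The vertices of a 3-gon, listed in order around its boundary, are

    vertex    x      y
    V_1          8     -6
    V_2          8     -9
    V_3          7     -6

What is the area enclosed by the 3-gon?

1.5

Apply the shoelace (surveyor's) formula: 2A = Σ (x_i·y_{i+1} − x_{i+1}·y_i), indices taken mod 3.
Cross-terms: -24, 15, 6  ⇒  Σ = -3
Area = |Σ|/2 = 1.5.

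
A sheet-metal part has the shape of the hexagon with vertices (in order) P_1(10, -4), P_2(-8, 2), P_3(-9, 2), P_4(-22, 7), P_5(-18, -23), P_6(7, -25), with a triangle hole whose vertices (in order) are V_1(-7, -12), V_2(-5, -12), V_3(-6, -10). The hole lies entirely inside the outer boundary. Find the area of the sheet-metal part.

716

Outer boundary:
Apply the shoelace (surveyor's) formula: 2A = Σ (x_i·y_{i+1} − x_{i+1}·y_i), indices taken mod 6.
Σ = (-12) + (2) + (-19) + (632) + (611) + (222) = 1436
Area = |Σ|/2 = 718.
Hole:
Σ = (24) + (-22) + (2) = 4
Area = |Σ|/2 = 2.
Net area = 718 − 2 = 716.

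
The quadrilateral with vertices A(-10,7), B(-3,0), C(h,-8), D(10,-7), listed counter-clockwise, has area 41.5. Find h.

The doubled signed area Σ (x_i y_{i+1} − x_{i+1} y_i) is linear in h.
With h=0 it equals 125; the coefficient of h is -7 (from the two edges through C).
So -7·h + 125 = 2·41.5 = 83 ⇒ h = 6.

6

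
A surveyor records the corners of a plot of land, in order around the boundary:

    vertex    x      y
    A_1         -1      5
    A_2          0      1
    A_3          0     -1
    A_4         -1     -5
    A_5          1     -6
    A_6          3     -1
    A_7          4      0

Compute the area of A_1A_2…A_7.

Apply the shoelace (surveyor's) formula: 2A = Σ (x_i·y_{i+1} − x_{i+1}·y_i), indices taken mod 7.
A_1→A_2: (-1)(1) − (0)(5) = -1
A_2→A_3: (0)(-1) − (0)(1) = 0
A_3→A_4: (0)(-5) − (-1)(-1) = -1
A_4→A_5: (-1)(-6) − (1)(-5) = 11
A_5→A_6: (1)(-1) − (3)(-6) = 17
A_6→A_7: (3)(0) − (4)(-1) = 4
A_7→A_1: (4)(5) − (-1)(0) = 20
Σ = 50
Area = |Σ|/2 = 25.

25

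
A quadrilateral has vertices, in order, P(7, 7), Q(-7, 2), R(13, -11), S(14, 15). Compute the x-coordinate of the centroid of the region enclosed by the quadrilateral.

1597/228

Apply the shoelace formula. First the cross-terms c_i = x_i·y_{i+1} − x_{i+1}·y_i:
  63, 51, 349, -7  ⇒  2A = 456, A = 228.
Then Σ (x_i + x_{i+1})·c_i = 9582, so x̄ = 9582 / (6·228) = 1597/228.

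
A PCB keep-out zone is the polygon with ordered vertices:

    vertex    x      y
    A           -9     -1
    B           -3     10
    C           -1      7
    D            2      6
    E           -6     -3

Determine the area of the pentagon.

Apply Gauss's area formula: 2A = Σ (x_i·y_{i+1} − x_{i+1}·y_i), indices taken mod 5.
Σ = (-93) + (-11) + (-20) + (30) + (-21) = -115
Area = |Σ|/2 = 57.5.

57.5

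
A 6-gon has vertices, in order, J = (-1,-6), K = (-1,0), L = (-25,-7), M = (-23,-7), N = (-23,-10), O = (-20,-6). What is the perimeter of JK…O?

60

|JK| = √((0)² + (6)²) = √36 = 6
|KL| = √((-24)² + (-7)²) = √625 = 25
|LM| = √((2)² + (0)²) = √4 = 2
|MN| = √((0)² + (-3)²) = √9 = 3
|NO| = √((3)² + (4)²) = √25 = 5
|OJ| = √((19)² + (0)²) = √361 = 19
Perimeter = 6 + 25 + 2 + 3 + 5 + 19 = 60.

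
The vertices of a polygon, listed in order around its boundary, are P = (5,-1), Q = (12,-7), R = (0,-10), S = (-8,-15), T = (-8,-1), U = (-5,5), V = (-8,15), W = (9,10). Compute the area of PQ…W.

344.5

Apply the shoelace formula: 2A = Σ (x_i·y_{i+1} − x_{i+1}·y_i), indices taken mod 8.
Σ = (-23) + (-120) + (-80) + (-112) + (-45) + (-35) + (-215) + (-59) = -689
Area = |Σ|/2 = 344.5.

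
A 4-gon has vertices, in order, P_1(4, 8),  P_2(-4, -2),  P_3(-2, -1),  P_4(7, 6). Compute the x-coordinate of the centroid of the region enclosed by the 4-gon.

109/51

Apply the shoelace (surveyor's) formula. First the cross-terms c_i = x_i·y_{i+1} − x_{i+1}·y_i:
  24, 0, -5, 32  ⇒  2A = 51, A = 25.5.
Then Σ (x_i + x_{i+1})·c_i = 327, so x̄ = 327 / (6·25.5) = 109/51.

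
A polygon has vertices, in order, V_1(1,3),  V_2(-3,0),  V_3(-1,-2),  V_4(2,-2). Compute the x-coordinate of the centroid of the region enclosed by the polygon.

Apply the shoelace (surveyor's) formula. First the cross-terms c_i = x_i·y_{i+1} − x_{i+1}·y_i:
  9, 6, 6, 8  ⇒  2A = 29, A = 14.5.
Then Σ (x_i + x_{i+1})·c_i = -12, so x̄ = -12 / (6·14.5) = -4/29.

-4/29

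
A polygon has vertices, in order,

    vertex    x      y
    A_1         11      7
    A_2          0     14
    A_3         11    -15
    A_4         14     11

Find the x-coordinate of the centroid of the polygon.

Apply the shoelace formula. First the cross-terms c_i = x_i·y_{i+1} − x_{i+1}·y_i:
  154, -154, 331, -23  ⇒  2A = 308, A = 154.
Then Σ (x_i + x_{i+1})·c_i = 7700, so x̄ = 7700 / (6·154) = 25/3.

25/3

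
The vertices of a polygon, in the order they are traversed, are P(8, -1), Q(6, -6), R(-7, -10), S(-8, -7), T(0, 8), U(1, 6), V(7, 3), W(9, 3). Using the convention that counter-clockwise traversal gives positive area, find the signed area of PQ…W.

-162.5

Apply the shoelace formula: 2A = Σ (x_i·y_{i+1} − x_{i+1}·y_i), indices taken mod 8.
Σ = (-42) + (-102) + (-31) + (-64) + (-8) + (-39) + (-6) + (-33) = -325
Signed area = Σ/2 = -162.5 (negative ⇒ clockwise traversal).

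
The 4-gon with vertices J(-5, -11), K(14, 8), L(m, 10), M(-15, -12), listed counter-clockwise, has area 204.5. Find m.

5

Write out the shoelace sum; only the two edges meeting at L involve m:
2·Area = [(14·10 − m·8) + (m·(-12) − (-15)·10)] + 219
       = -20·m + 509 = 409
⇒ m = 5.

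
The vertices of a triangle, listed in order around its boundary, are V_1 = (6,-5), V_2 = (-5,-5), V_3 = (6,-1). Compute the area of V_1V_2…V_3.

22

Apply Gauss's area formula: 2A = Σ (x_i·y_{i+1} − x_{i+1}·y_i), indices taken mod 3.
Σ = (-55) + (35) + (-24) = -44
Area = |Σ|/2 = 22.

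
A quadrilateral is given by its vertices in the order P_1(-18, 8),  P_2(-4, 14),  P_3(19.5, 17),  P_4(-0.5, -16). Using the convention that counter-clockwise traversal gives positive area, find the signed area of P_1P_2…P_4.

Cross-terms: -220, -341, -303.5, -292  ⇒  Σ = -1156.5
Signed area = Σ/2 = -578.25 (negative ⇒ clockwise traversal).

-578.25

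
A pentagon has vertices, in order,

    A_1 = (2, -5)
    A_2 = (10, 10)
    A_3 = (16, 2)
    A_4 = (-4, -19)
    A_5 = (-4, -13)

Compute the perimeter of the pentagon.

72

|A_1A_2| = √((8)² + (15)²) = √289 = 17
|A_2A_3| = √((6)² + (-8)²) = √100 = 10
|A_3A_4| = √((-20)² + (-21)²) = √841 = 29
|A_4A_5| = √((0)² + (6)²) = √36 = 6
|A_5A_1| = √((6)² + (8)²) = √100 = 10
Perimeter = 17 + 10 + 29 + 6 + 10 = 72.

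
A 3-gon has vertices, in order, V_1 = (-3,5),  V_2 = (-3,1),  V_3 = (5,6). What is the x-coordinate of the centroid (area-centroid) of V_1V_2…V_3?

Apply the surveyor's formula. First the cross-terms c_i = x_i·y_{i+1} − x_{i+1}·y_i:
  12, -23, 43  ⇒  2A = 32, A = 16.
Then Σ (x_i + x_{i+1})·c_i = -32, so x̄ = -32 / (6·16) = -1/3.

-1/3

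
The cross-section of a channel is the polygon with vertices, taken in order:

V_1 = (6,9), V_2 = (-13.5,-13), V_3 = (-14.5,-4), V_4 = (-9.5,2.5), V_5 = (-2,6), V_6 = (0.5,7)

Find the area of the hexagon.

135.875

Cross-terms: 43.5, -134.5, -74.25, -52, -17, -37.5  ⇒  Σ = -271.75
Area = |Σ|/2 = 135.875.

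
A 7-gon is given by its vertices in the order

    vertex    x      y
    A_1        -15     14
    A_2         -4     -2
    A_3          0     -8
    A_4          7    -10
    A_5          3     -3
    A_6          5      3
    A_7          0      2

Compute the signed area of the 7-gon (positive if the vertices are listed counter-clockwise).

Apply the surveyor's formula: 2A = Σ (x_i·y_{i+1} − x_{i+1}·y_i), indices taken mod 7.
Σ = (86) + (32) + (56) + (9) + (24) + (10) + (30) = 247
Signed area = Σ/2 = 123.5 (positive ⇒ counter-clockwise traversal).

123.5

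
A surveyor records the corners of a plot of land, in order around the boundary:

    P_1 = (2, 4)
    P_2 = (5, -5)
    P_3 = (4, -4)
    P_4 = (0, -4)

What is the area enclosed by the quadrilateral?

Σ = (-30) + (0) + (-16) + (8) = -38
Area = |Σ|/2 = 19.

19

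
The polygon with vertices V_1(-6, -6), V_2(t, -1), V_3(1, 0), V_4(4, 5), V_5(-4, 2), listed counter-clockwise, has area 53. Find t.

5

The doubled signed area Σ (x_i y_{i+1} − x_{i+1} y_i) is linear in t.
With t=0 it equals 76; the coefficient of t is 6 (from the two edges through V_2).
So 6·t + 76 = 2·53 = 106 ⇒ t = 5.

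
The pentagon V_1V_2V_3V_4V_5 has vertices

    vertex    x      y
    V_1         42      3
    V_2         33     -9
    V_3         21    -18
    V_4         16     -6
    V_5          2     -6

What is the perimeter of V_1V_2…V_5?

|V_1V_2| = √((-9)² + (-12)²) = √225 = 15
|V_2V_3| = √((-12)² + (-9)²) = √225 = 15
|V_3V_4| = √((-5)² + (12)²) = √169 = 13
|V_4V_5| = √((-14)² + (0)²) = √196 = 14
|V_5V_1| = √((40)² + (9)²) = √1681 = 41
Perimeter = 15 + 15 + 13 + 14 + 41 = 98.

98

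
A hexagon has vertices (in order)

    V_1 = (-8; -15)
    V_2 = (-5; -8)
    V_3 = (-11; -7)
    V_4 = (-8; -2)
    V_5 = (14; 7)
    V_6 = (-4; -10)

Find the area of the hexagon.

129

Apply the shoelace formula: 2A = Σ (x_i·y_{i+1} − x_{i+1}·y_i), indices taken mod 6.
Cross-terms: -11, -53, -34, -28, -112, -20  ⇒  Σ = -258
Area = |Σ|/2 = 129.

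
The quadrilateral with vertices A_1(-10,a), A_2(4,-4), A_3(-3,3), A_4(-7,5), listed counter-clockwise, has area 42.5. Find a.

Write out the shoelace sum; only the two edges meeting at A_1 involve a:
2·Area = [((-7)·a − (-10)·5) + ((-10)·(-4) − 4·a)] + 6
       = -11·a + 96 = 85
⇒ a = 1.

1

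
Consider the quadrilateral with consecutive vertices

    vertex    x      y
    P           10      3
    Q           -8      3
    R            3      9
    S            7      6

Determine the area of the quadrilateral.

55.5

Apply the shoelace formula: 2A = Σ (x_i·y_{i+1} − x_{i+1}·y_i), indices taken mod 4.
Cross-terms: 54, -81, -45, -39  ⇒  Σ = -111
Area = |Σ|/2 = 55.5.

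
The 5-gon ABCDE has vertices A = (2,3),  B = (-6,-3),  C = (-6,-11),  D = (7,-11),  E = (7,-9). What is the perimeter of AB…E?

46

|AB| = √((-8)² + (-6)²) = √100 = 10
|BC| = √((0)² + (-8)²) = √64 = 8
|CD| = √((13)² + (0)²) = √169 = 13
|DE| = √((0)² + (2)²) = √4 = 2
|EA| = √((-5)² + (12)²) = √169 = 13
Perimeter = 10 + 8 + 13 + 2 + 13 = 46.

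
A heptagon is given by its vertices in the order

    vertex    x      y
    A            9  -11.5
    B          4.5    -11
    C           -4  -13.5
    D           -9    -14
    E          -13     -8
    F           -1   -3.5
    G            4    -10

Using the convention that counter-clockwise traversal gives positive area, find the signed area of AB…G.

-111

Apply Gauss's area formula: 2A = Σ (x_i·y_{i+1} − x_{i+1}·y_i), indices taken mod 7.
Cross-terms: -47.25, -104.75, -65.5, -110, 37.5, 24, 44  ⇒  Σ = -222
Signed area = Σ/2 = -111 (negative ⇒ clockwise traversal).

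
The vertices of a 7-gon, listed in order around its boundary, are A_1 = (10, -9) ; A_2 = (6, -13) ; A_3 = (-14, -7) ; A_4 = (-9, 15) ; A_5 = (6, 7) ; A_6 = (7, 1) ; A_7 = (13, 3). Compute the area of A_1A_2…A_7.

Apply the shoelace formula: 2A = Σ (x_i·y_{i+1} − x_{i+1}·y_i), indices taken mod 7.
Σ = (-76) + (-224) + (-273) + (-153) + (-43) + (8) + (-147) = -908
Area = |Σ|/2 = 454.

454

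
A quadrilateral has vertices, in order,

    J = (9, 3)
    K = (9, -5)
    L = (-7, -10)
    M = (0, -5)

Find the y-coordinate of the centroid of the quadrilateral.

-4

Apply the surveyor's formula. First the cross-terms c_i = x_i·y_{i+1} − x_{i+1}·y_i:
  -72, -125, 35, 45  ⇒  2A = -117, A = -58.5.
Then Σ (y_i + y_{i+1})·c_i = 1404, so ȳ = 1404 / (6·(-58.5)) = -4.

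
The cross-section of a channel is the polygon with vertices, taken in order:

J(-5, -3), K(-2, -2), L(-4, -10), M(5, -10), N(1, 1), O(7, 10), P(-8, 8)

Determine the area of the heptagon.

Apply the shoelace (surveyor's) formula: 2A = Σ (x_i·y_{i+1} − x_{i+1}·y_i), indices taken mod 7.
Σ = (4) + (12) + (90) + (15) + (3) + (136) + (64) = 324
Area = |Σ|/2 = 162.

162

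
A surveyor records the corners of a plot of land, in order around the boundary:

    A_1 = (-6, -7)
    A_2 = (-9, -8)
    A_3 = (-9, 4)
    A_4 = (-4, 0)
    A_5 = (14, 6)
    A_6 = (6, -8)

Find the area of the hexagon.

184.5

Apply Gauss's area formula: 2A = Σ (x_i·y_{i+1} − x_{i+1}·y_i), indices taken mod 6.
A_1→A_2: (-6)(-8) − (-9)(-7) = -15
A_2→A_3: (-9)(4) − (-9)(-8) = -108
A_3→A_4: (-9)(0) − (-4)(4) = 16
A_4→A_5: (-4)(6) − (14)(0) = -24
A_5→A_6: (14)(-8) − (6)(6) = -148
A_6→A_1: (6)(-7) − (-6)(-8) = -90
Σ = -369
Area = |Σ|/2 = 184.5.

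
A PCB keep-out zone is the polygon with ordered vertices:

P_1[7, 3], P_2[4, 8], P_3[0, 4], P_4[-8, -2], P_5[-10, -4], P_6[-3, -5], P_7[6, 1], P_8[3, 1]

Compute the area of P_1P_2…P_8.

Cross-terms: 44, 16, 32, 12, 38, 27, 3, 2  ⇒  Σ = 174
Area = |Σ|/2 = 87.

87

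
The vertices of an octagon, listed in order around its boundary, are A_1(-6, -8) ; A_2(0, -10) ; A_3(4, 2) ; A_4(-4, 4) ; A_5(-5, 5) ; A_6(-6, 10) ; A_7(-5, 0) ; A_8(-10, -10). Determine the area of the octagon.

Apply the shoelace formula: 2A = Σ (x_i·y_{i+1} − x_{i+1}·y_i), indices taken mod 8.
Σ = (60) + (40) + (24) + (0) + (-20) + (50) + (50) + (20) = 224
Area = |Σ|/2 = 112.

112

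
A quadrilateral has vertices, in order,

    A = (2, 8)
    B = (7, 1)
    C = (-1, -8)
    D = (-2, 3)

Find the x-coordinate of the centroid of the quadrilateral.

Apply the shoelace (surveyor's) formula. First the cross-terms c_i = x_i·y_{i+1} − x_{i+1}·y_i:
  -54, -55, -19, -22  ⇒  2A = -150, A = -75.
Then Σ (x_i + x_{i+1})·c_i = -759, so x̄ = -759 / (6·(-75)) = 253/150.

253/150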